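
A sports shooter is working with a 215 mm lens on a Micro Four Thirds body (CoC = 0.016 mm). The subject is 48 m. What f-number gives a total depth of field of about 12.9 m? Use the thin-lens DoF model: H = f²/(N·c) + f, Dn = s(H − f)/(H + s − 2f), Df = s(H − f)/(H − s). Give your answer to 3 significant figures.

Write h = H − f = f²/(N·c). The thin-lens limits are Dn = s·h/(h + (s−f)) and Df = s·h/(h − (s−f)), so DoF = Df − Dn = 2·s·(s−f)·h / (h² − (s−f)²).
That is a quadratic in h: DoF·h² − 2·s·(s−f)·h − DoF·(s−f)² = 0 ⇒ h = (s−f)·(s + √(s² + DoF²)) / DoF = 47785 × (48000 + √(48000² + 12900²)) / 12900 = 47785 × (48000 + 49703.2) / 12900 ≈ 361918 mm.
Then N = f²/(c·h) = 215² / (0.016 × 361918) = 46225 / 5790.7 ≈ 7.98.

f/7.98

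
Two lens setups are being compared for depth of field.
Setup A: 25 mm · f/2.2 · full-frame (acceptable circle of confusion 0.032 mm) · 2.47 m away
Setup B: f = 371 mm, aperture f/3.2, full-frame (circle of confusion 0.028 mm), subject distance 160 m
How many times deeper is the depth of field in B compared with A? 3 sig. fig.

Setup A: H = 25²/(2.2×0.032) + 25 ≈ 8902.8 mm; DoF = Df − Dn = 3408.8 − 1936.6 ≈ 1472.2 mm.
Setup B: H = 371²/(3.2×0.028) + 371 ≈ 1536542.9 mm; DoF = Df − Dn = 178554 − 144939 ≈ 33615 mm.
Ratio = 33615 / 1472.2 ≈ 22.8.

22.8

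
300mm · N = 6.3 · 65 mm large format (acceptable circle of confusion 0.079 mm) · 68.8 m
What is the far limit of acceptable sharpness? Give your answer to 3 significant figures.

Hyperfocal distance H = f²/(N·c) + f = 300²/(6.3 × 0.079) + 300 = 90000/0.4977 + 300 ≈ 181131.8 mm ≈ 181.1 m.
Far limit Df = s·(H − f)/(H − s) = 68800 × (181131.8 − 300) / (181131.8 − 68800) = 68800 × 180831.8 / 112331.8 ≈ 110754 mm ≈ 111 m.

111 m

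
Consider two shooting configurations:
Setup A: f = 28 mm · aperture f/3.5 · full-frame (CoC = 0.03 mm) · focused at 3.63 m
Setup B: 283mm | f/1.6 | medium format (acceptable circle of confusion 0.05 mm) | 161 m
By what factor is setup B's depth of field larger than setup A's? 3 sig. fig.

Setup A: H = 28²/(3.5×0.03) + 28 ≈ 7494.7 mm; DoF = Df − Dn = 7013.3 − 2448.7 ≈ 4564.6 mm.
Setup B: H = 283²/(1.6×0.05) + 283 ≈ 1001395.5 mm; DoF = Df − Dn = 191790 − 138729 ≈ 53061 mm.
Ratio = 53061 / 4564.6 ≈ 11.6.

11.6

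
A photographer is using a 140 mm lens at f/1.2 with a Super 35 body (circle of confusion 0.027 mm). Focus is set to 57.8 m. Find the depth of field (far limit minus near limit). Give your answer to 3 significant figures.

11.1 m

Hyperfocal distance H = f²/(N·c) + f = 140²/(1.2 × 0.027) + 140 = 19600/0.0324 + 140 ≈ 605078.3 mm ≈ 605.1 m.
Near limit Dn = s·(H − f)/(H + s − 2f) = 57800 × (605078.3 − 140) / (605078.3 + 57800 − 2 × 140) = 57800 × 604938.3 / 662598.3 ≈ 52770 mm.
Far limit Df = s·(H − f)/(H − s) = 57800 × (605078.3 − 140) / (605078.3 − 57800) = 57800 × 604938.3 / 547278.3 ≈ 63890 mm.
Depth of field = Df − Dn = 63890 − 52770 ≈ 11120 mm ≈ 11.1 m.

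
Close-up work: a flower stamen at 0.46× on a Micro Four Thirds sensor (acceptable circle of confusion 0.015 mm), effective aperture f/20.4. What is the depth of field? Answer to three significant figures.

2.89 mm

At magnification m, DoF ≈ 2·N_eff·c/m² = 2 × 20.4 × 0.015 / 0.46² = 0.612 / 0.2116 ≈ 2.89 mm.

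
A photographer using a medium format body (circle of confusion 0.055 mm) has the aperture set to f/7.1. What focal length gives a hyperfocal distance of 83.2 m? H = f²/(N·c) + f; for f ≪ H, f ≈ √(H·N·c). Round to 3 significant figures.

From H = f²/(N·c) + f, with f ≪ H: f ≈ √(H·N·c) = √(83200 × 7.1 × 0.055) = √32490 ≈ 180.2 mm.
The +f correction barely moves this — solving exactly, f² + N·c·f − N·c·H = 0 ⇒ f = (−N·c + √((N·c)² + 4·N·c·H))/2 = (−0.3905 + √129959)/2 ≈ 180.05 mm, so f ≈ 180 mm.

180 mm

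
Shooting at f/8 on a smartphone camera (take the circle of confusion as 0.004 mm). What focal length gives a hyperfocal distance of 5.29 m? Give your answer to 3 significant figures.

13.0 mm

From H = f²/(N·c) + f, with f ≪ H: f ≈ √(H·N·c) = √(5290 × 8 × 0.004) = √169.28 ≈ 13.01 mm.
The +f correction barely moves this — solving exactly, f² + N·c·f − N·c·H = 0 ⇒ f = (−N·c + √((N·c)² + 4·N·c·H))/2 = (−0.032 + √677.12)/2 ≈ 12.995 mm, so f ≈ 13.0 mm.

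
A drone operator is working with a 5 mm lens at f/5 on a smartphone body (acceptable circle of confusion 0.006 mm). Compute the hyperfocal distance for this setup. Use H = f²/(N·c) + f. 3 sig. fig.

Hyperfocal distance H = f²/(N·c) + f = 5²/(5 × 0.006) + 5 = 25/0.03 + 5 ≈ 838.3 mm ≈ 0.838 m.

0.838 m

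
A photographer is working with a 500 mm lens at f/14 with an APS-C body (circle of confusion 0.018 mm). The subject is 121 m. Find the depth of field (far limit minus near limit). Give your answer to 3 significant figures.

Hyperfocal distance H = f²/(N·c) + f = 500²/(14 × 0.018) + 500 = 250000/0.252 + 500 ≈ 992563.5 mm ≈ 992.6 m.
Near limit Dn = s·(H − f)/(H + s − 2f) = 121000 × (992563.5 − 500) / (992563.5 + 121000 − 2 × 500) = 121000 × 992063.5 / 1112563.5 ≈ 107895 mm.
Far limit Df = s·(H − f)/(H − s) = 121000 × (992563.5 − 500) / (992563.5 − 121000) = 121000 × 992063.5 / 871563.5 ≈ 137729 mm.
Depth of field = Df − Dn = 137729 − 107895 ≈ 29834 mm ≈ 29.8 m.

29.8 m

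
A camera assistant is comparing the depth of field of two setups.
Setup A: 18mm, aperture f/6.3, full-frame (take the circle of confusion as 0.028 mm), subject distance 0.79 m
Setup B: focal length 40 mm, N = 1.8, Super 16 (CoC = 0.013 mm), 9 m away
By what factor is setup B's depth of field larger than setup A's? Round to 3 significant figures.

Setup A: H = 18²/(6.3×0.028) + 18 ≈ 1854.7 mm; DoF = Df − Dn = 1362.80 − 556.22 ≈ 806.58 mm.
Setup B: H = 40²/(1.8×0.013) + 40 ≈ 68416.1 mm; DoF = Df − Dn = 10357.2 − 7957.3 ≈ 2399.9 mm.
Ratio = 2399.9 / 806.58 ≈ 2.98.

2.98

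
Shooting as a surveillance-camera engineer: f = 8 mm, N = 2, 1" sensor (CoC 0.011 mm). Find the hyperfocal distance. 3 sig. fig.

2.92 m

Hyperfocal distance H = f²/(N·c) + f = 8²/(2 × 0.011) + 8 = 64/0.022 + 8 ≈ 2917.1 mm ≈ 2.92 m.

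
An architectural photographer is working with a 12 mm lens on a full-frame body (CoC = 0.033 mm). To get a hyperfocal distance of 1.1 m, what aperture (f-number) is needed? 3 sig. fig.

f/4.01

Rearrange H = f²/(N·c) + f for N: N = f² / ((H − f)·c).
N = 12² / ((1100 − 12) × 0.033) = 144 / 35.90 ≈ 4.01.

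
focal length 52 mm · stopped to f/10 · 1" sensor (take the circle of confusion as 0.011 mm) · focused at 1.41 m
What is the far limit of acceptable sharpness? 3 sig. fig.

Hyperfocal distance H = f²/(N·c) + f = 52²/(10 × 0.011) + 52 = 2704/0.11 + 52 ≈ 24633.8 mm ≈ 24.63 m.
Far limit Df = s·(H − f)/(H − s) = 1410 × (24633.8 − 52) / (24633.8 − 1410) = 1410 × 24581.8 / 23223.8 ≈ 1492.4 mm ≈ 1.49 m.

1.49 m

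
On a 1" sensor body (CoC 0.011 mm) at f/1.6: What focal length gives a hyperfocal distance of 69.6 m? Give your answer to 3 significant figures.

35.0 mm

From H = f²/(N·c) + f, with f ≪ H: f ≈ √(H·N·c) = √(69600 × 1.6 × 0.011) = √1225.0 ≈ 35.00 mm.
The +f correction barely moves this — solving exactly, f² + N·c·f − N·c·H = 0 ⇒ f = (−N·c + √((N·c)² + 4·N·c·H))/2 = (−0.0176 + √4899.8)/2 ≈ 34.991 mm, so f ≈ 35.0 mm.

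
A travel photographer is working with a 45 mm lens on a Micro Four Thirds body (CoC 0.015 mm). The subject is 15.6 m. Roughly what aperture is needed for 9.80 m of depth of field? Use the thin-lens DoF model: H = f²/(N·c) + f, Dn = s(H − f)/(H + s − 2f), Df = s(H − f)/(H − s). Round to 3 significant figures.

f/2.50

Write h = H − f = f²/(N·c). The thin-lens limits are Dn = s·h/(h + (s−f)) and Df = s·h/(h − (s−f)), so DoF = Df − Dn = 2·s·(s−f)·h / (h² − (s−f)²).
That is a quadratic in h: DoF·h² − 2·s·(s−f)·h − DoF·(s−f)² = 0 ⇒ h = (s−f)·(s + √(s² + DoF²)) / DoF = 15555 × (15600 + √(15600² + 9800²)) / 9800 = 15555 × (15600 + 18422.8) / 9800 ≈ 54003 mm.
Then N = f²/(c·h) = 45² / (0.015 × 54003) = 2025 / 810.04 ≈ 2.50.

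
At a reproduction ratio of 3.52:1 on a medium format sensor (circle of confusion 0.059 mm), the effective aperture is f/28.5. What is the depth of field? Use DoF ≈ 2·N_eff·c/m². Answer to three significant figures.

At magnification m, DoF ≈ 2·N_eff·c/m² = 2 × 28.5 × 0.059 / 3.52² = 3.363 / 12.39 ≈ 0.271 mm.

0.271 mm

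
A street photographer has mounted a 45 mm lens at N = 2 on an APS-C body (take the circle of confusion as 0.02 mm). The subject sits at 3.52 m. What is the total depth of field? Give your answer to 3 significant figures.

Hyperfocal distance H = f²/(N·c) + f = 45²/(2 × 0.02) + 45 = 2025/0.04 + 45 ≈ 50670.0 mm ≈ 50.67 m.
Near limit Dn = s·(H − f)/(H + s − 2f) = 3520 × (50670.0 − 45) / (50670.0 + 3520 − 2 × 45) = 3520 × 50625.0 / 54100.0 ≈ 3293.90 mm.
Far limit Df = s·(H − f)/(H − s) = 3520 × (50670.0 − 45) / (50670.0 − 3520) = 3520 × 50625.0 / 47150.0 ≈ 3779.43 mm.
Depth of field = Df − Dn = 3779.43 − 3293.90 ≈ 485.53 mm.

486 mm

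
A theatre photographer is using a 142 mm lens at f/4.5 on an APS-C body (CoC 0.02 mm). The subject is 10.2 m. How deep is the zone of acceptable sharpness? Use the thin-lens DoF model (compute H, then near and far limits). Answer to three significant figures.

Hyperfocal distance H = f²/(N·c) + f = 142²/(4.5 × 0.02) + 142 = 20164/0.09 + 142 ≈ 224186.4 mm ≈ 224.2 m.
Near limit Dn = s·(H − f)/(H + s − 2f) = 10200 × (224186.4 − 142) / (224186.4 + 10200 − 2 × 142) = 10200 × 224044.4 / 234102.4 ≈ 9761.77 mm.
Far limit Df = s·(H − f)/(H − s) = 10200 × (224186.4 − 142) / (224186.4 − 10200) = 10200 × 224044.4 / 213986.4 ≈ 10679.43 mm.
Depth of field = Df − Dn = 10679.43 − 9761.77 ≈ 917.66 mm ≈ 0.918 m.

0.918 m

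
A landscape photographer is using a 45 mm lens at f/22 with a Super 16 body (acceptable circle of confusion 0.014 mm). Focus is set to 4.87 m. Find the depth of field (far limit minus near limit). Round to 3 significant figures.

15.5 m

Hyperfocal distance H = f²/(N·c) + f = 45²/(22 × 0.014) + 45 = 2025/0.308 + 45 ≈ 6619.7 mm ≈ 6.620 m.
Near limit Dn = s·(H − f)/(H + s − 2f) = 4870 × (6619.7 − 45) / (6619.7 + 4870 − 2 × 45) = 4870 × 6574.7 / 11399.7 ≈ 2809 mm.
Far limit Df = s·(H − f)/(H − s) = 4870 × (6619.7 − 45) / (6619.7 − 4870) = 4870 × 6574.7 / 1749.7 ≈ 18300 mm.
Depth of field = Df − Dn = 18300 − 2809 ≈ 15491 mm ≈ 15.5 m.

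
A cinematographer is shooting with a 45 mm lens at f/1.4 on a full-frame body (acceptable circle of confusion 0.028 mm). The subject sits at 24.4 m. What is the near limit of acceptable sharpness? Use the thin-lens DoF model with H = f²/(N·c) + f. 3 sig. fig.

16.6 m

Hyperfocal distance H = f²/(N·c) + f = 45²/(1.4 × 0.028) + 45 = 2025/0.0392 + 45 ≈ 51703.2 mm ≈ 51.70 m.
Near limit Dn = s·(H − f)/(H + s − 2f) = 24400 × (51703.2 − 45) / (51703.2 + 24400 − 2 × 45) = 24400 × 51658.2 / 76013.2 ≈ 16582 mm ≈ 16.6 m.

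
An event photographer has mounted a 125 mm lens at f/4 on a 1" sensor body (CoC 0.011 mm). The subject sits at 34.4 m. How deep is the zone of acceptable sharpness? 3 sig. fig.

Hyperfocal distance H = f²/(N·c) + f = 125²/(4 × 0.011) + 125 = 15625/0.044 + 125 ≈ 355238.6 mm ≈ 355.2 m.
Near limit Dn = s·(H − f)/(H + s − 2f) = 34400 × (355238.6 − 125) / (355238.6 + 34400 − 2 × 125) = 34400 × 355113.6 / 389388.6 ≈ 31372.0 mm.
Far limit Df = s·(H − f)/(H − s) = 34400 × (355238.6 − 125) / (355238.6 − 34400) = 34400 × 355113.6 / 320838.6 ≈ 38074.9 mm.
Depth of field = Df − Dn = 38074.9 − 31372.0 ≈ 6702.9 mm ≈ 6.70 m.

6.70 m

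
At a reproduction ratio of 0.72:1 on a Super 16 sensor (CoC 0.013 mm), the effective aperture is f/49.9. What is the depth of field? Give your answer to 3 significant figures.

2.50 mm

At magnification m, DoF ≈ 2·N_eff·c/m² = 2 × 49.9 × 0.013 / 0.72² = 1.297 / 0.5184 ≈ 2.5 mm.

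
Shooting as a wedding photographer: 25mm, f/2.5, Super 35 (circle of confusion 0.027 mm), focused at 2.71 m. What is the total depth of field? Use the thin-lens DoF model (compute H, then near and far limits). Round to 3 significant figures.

Hyperfocal distance H = f²/(N·c) + f = 25²/(2.5 × 0.027) + 25 = 625/0.0675 + 25 ≈ 9284.3 mm ≈ 9.284 m.
Near limit Dn = s·(H − f)/(H + s − 2f) = 2710 × (9284.3 − 25) / (9284.3 + 2710 − 2 × 25) = 2710 × 9259.3 / 11944.3 ≈ 2100.8 mm.
Far limit Df = s·(H − f)/(H − s) = 2710 × (9284.3 − 25) / (9284.3 − 2710) = 2710 × 9259.3 / 6574.3 ≈ 3816.8 mm.
Depth of field = Df − Dn = 3816.8 − 2100.8 ≈ 1716.0 mm ≈ 1.72 m.

1.72 m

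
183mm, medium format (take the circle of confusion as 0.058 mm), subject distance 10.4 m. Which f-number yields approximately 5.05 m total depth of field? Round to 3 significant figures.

Write h = H − f = f²/(N·c). The thin-lens limits are Dn = s·h/(h + (s−f)) and Df = s·h/(h − (s−f)), so DoF = Df − Dn = 2·s·(s−f)·h / (h² − (s−f)²).
That is a quadratic in h: DoF·h² − 2·s·(s−f)·h − DoF·(s−f)² = 0 ⇒ h = (s−f)·(s + √(s² + DoF²)) / DoF = 10217 × (10400 + √(10400² + 5050²)) / 5050 = 10217 × (10400 + 11561.2) / 5050 ≈ 44431 mm.
Then N = f²/(c·h) = 183² / (0.058 × 44431) = 33489 / 2577.0 ≈ 13.

f/13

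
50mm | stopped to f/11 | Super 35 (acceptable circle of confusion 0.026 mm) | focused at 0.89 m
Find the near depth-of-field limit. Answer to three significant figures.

Hyperfocal distance H = f²/(N·c) + f = 50²/(11 × 0.026) + 50 = 2500/0.286 + 50 ≈ 8791.3 mm ≈ 8.791 m.
Near limit Dn = s·(H − f)/(H + s − 2f) = 890 × (8791.3 − 50) / (8791.3 + 890 − 2 × 50) = 890 × 8741.3 / 9581.3 ≈ 811.97 mm ≈ 0.812 m.

0.812 m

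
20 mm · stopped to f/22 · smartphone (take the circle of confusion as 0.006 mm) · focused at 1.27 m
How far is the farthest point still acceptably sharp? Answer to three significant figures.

Hyperfocal distance H = f²/(N·c) + f = 20²/(22 × 0.006) + 20 = 400/0.132 + 20 ≈ 3050.3 mm ≈ 3.050 m.
Far limit Df = s·(H − f)/(H − s) = 1270 × (3050.3 − 20) / (3050.3 − 1270) = 1270 × 3030.3 / 1780.3 ≈ 2161.7 mm ≈ 2.16 m.

2.16 m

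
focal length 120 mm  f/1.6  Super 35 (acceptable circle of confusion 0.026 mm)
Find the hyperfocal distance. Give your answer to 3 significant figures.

346 m

Hyperfocal distance H = f²/(N·c) + f = 120²/(1.6 × 0.026) + 120 = 14400/0.0416 + 120 ≈ 346273.8 mm ≈ 346 m.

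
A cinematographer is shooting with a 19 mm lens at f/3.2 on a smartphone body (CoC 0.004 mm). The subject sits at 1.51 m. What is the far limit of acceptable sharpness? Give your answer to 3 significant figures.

1.59 m

Hyperfocal distance H = f²/(N·c) + f = 19²/(3.2 × 0.004) + 19 = 361/0.0128 + 19 ≈ 28222.1 mm ≈ 28.22 m.
Far limit Df = s·(H − f)/(H − s) = 1510 × (28222.1 − 19) / (28222.1 − 1510) = 1510 × 28203.1 / 26712.1 ≈ 1594.3 mm ≈ 1.59 m.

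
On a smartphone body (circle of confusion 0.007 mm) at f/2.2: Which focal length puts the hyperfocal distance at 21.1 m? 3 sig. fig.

18.0 mm

From H = f²/(N·c) + f, with f ≪ H: f ≈ √(H·N·c) = √(21100 × 2.2 × 0.007) = √324.94 ≈ 18.03 mm.
The +f correction barely moves this — solving exactly, f² + N·c·f − N·c·H = 0 ⇒ f = (−N·c + √((N·c)² + 4·N·c·H))/2 = (−0.0154 + √1299.8)/2 ≈ 18.018 mm, so f ≈ 18.0 mm.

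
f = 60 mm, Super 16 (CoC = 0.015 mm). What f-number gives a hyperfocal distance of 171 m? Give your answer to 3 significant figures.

f/1.40

Rearrange H = f²/(N·c) + f for N: N = f² / ((H − f)·c).
N = 60² / ((171000 − 60) × 0.015) = 3600 / 2564 ≈ 1.40.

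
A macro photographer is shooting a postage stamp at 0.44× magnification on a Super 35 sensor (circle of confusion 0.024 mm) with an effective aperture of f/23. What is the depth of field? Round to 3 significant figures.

5.70 mm

At magnification m, DoF ≈ 2·N_eff·c/m² = 2 × 23 × 0.024 / 0.44² = 1.104 / 0.1936 ≈ 5.7 mm.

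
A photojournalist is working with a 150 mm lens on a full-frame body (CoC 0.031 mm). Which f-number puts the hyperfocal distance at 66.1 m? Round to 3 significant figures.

Rearrange H = f²/(N·c) + f for N: N = f² / ((H − f)·c).
N = 150² / ((66100 − 150) × 0.031) = 22500 / 2044 ≈ 11.

f/11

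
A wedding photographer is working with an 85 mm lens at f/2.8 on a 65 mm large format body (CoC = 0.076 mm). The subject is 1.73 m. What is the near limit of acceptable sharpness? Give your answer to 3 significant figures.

Hyperfocal distance H = f²/(N·c) + f = 85²/(2.8 × 0.076) + 85 = 7225/0.2128 + 85 ≈ 34037.1 mm ≈ 34.04 m.
Near limit Dn = s·(H − f)/(H + s − 2f) = 1730 × (34037.1 − 85) / (34037.1 + 1730 − 2 × 85) = 1730 × 33952.1 / 35597.1 ≈ 1650.1 mm ≈ 1.65 m.

1.65 m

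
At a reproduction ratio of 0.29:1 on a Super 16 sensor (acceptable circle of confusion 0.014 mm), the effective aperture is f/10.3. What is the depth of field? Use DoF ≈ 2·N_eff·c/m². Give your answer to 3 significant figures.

At magnification m, DoF ≈ 2·N_eff·c/m² = 2 × 10.3 × 0.014 / 0.29² = 0.2884 / 0.0841 ≈ 3.43 mm.

3.43 mm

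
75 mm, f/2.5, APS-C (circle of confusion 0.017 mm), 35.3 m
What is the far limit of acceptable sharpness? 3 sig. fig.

48.1 m

Hyperfocal distance H = f²/(N·c) + f = 75²/(2.5 × 0.017) + 75 = 5625/0.0425 + 75 ≈ 132427.9 mm ≈ 132.4 m.
Far limit Df = s·(H − f)/(H − s) = 35300 × (132427.9 − 75) / (132427.9 − 35300) = 35300 × 132352.9 / 97127.9 ≈ 48102 mm ≈ 48.1 m.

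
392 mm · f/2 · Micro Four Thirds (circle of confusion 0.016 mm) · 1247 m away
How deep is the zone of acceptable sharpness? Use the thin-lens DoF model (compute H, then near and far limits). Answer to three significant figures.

Hyperfocal distance H = f²/(N·c) + f = 392²/(2 × 0.016) + 392 = 153664/0.032 + 392 ≈ 4802392.0 mm ≈ 4802 m.
Near limit Dn = s·(H − f)/(H + s − 2f) = 1247000 × (4802392.0 − 392) / (4802392.0 + 1247000 − 2 × 392) = 1247000 × 4802000.0 / 6048608.0 ≈ 989995 mm.
Far limit Df = s·(H − f)/(H − s) = 1247000 × (4802392.0 − 392) / (4802392.0 − 1247000) = 1247000 × 4802000.0 / 3555392.0 ≈ 1684229 mm.
Depth of field = Df − Dn = 1684229 − 989995 ≈ 694234 mm ≈ 694 m.

694 m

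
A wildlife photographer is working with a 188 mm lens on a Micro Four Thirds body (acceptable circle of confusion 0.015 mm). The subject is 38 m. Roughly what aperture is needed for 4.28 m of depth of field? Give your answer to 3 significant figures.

f/3.50

Write h = H − f = f²/(N·c). The thin-lens limits are Dn = s·h/(h + (s−f)) and Df = s·h/(h − (s−f)), so DoF = Df − Dn = 2·s·(s−f)·h / (h² − (s−f)²).
That is a quadratic in h: DoF·h² − 2·s·(s−f)·h − DoF·(s−f)² = 0 ⇒ h = (s−f)·(s + √(s² + DoF²)) / DoF = 37812 × (38000 + √(38000² + 4280²)) / 4280 = 37812 × (38000 + 38240.3) / 4280 ≈ 673551 mm.
Then N = f²/(c·h) = 188² / (0.015 × 673551) = 35344 / 10103 ≈ 3.50.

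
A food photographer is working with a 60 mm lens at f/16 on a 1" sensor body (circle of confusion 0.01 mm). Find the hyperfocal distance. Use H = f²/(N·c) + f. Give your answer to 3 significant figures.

22.6 m

Hyperfocal distance H = f²/(N·c) + f = 60²/(16 × 0.01) + 60 = 3600/0.16 + 60 ≈ 22560.0 mm ≈ 22.6 m.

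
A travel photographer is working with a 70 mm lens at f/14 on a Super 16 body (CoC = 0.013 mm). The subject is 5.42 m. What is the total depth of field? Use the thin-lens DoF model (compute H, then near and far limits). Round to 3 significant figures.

Hyperfocal distance H = f²/(N·c) + f = 70²/(14 × 0.013) + 70 = 4900/0.182 + 70 ≈ 26993.1 mm ≈ 26.99 m.
Near limit Dn = s·(H − f)/(H + s − 2f) = 5420 × (26993.1 − 70) / (26993.1 + 5420 − 2 × 70) = 5420 × 26923.1 / 32273.1 ≈ 4521.5 mm.
Far limit Df = s·(H − f)/(H − s) = 5420 × (26993.1 − 70) / (26993.1 − 5420) = 5420 × 26923.1 / 21573.1 ≈ 6764.1 mm.
Depth of field = Df − Dn = 6764.1 − 4521.5 ≈ 2242.6 mm ≈ 2.24 m.

2.24 m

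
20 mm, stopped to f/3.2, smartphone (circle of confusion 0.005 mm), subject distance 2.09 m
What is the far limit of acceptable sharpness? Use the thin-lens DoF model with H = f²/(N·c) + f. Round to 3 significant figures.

Hyperfocal distance H = f²/(N·c) + f = 20²/(3.2 × 0.005) + 20 = 400/0.016 + 20 ≈ 25020.0 mm ≈ 25.02 m.
Far limit Df = s·(H − f)/(H − s) = 2090 × (25020.0 − 20) / (25020.0 − 2090) = 2090 × 25000.0 / 22930.0 ≈ 2278.7 mm ≈ 2.28 m.

2.28 m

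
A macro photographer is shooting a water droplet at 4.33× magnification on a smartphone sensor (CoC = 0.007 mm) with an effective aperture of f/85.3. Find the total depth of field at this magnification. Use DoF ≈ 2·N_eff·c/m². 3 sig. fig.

0.0637 mm

At magnification m, DoF ≈ 2·N_eff·c/m² = 2 × 85.3 × 0.007 / 4.33² = 1.194 / 18.75 ≈ 0.0637 mm.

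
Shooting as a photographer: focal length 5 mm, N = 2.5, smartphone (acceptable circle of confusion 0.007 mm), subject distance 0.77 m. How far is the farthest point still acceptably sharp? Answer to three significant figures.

1.66 m

Hyperfocal distance H = f²/(N·c) + f = 5²/(2.5 × 0.007) + 5 = 25/0.0175 + 5 ≈ 1433.6 mm ≈ 1.434 m.
Far limit Df = s·(H − f)/(H − s) = 770 × (1433.6 − 5) / (1433.6 − 770) = 770 × 1428.6 / 663.6 ≈ 1657.7 mm ≈ 1.66 m.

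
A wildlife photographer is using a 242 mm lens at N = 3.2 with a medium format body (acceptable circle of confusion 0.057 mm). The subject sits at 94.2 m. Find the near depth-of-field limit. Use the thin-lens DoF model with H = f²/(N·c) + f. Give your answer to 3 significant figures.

72.9 m

Hyperfocal distance H = f²/(N·c) + f = 242²/(3.2 × 0.057) + 242 = 58564/0.1824 + 242 ≈ 321316.6 mm ≈ 321.3 m.
Near limit Dn = s·(H − f)/(H + s − 2f) = 94200 × (321316.6 − 242) / (321316.6 + 94200 − 2 × 242) = 94200 × 321074.6 / 415032.6 ≈ 72874 mm ≈ 72.9 m.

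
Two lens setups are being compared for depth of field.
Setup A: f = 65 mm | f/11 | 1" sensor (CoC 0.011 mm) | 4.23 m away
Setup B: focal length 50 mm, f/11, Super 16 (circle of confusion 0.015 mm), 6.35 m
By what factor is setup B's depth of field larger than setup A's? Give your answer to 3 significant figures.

6.24

Setup A: H = 65²/(11×0.011) + 65 ≈ 34982.4 mm; DoF = Df − Dn = 4802.9 − 3779.2 ≈ 1023.7 mm.
Setup B: H = 50²/(11×0.015) + 50 ≈ 15201.5 mm; DoF = Df − Dn = 10869.6 − 4485.1 ≈ 6384.5 mm.
Ratio = 6384.5 / 1023.7 ≈ 6.24.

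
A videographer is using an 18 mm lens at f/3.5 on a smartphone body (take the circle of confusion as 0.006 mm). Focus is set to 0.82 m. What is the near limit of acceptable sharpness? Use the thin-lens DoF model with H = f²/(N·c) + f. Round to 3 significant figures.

Hyperfocal distance H = f²/(N·c) + f = 18²/(3.5 × 0.006) + 18 = 324/0.021 + 18 ≈ 15446.6 mm ≈ 15.45 m.
Near limit Dn = s·(H − f)/(H + s − 2f) = 820 × (15446.6 − 18) / (15446.6 + 820 − 2 × 18) = 820 × 15428.6 / 16230.6 ≈ 779.48 mm ≈ 0.779 m.

0.779 m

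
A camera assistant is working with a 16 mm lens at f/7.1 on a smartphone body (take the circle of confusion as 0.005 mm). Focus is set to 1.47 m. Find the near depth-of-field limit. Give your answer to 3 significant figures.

1.22 m

Hyperfocal distance H = f²/(N·c) + f = 16²/(7.1 × 0.005) + 16 = 256/0.0355 + 16 ≈ 7227.3 mm ≈ 7.227 m.
Near limit Dn = s·(H − f)/(H + s − 2f) = 1470 × (7227.3 − 16) / (7227.3 + 1470 − 2 × 16) = 1470 × 7211.3 / 8665.3 ≈ 1223.3 mm ≈ 1.22 m.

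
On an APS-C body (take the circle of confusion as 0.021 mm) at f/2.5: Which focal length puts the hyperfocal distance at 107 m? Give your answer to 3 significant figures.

74.9 mm

From H = f²/(N·c) + f, with f ≪ H: f ≈ √(H·N·c) = √(107000 × 2.5 × 0.021) = √5617.5 ≈ 74.95 mm.
Exact: f² + N·c·f − N·c·H = 0 ⇒ f = (−N·c + √((N·c)² + 4·N·c·H))/2 = (−0.0525 + √22470)/2 ≈ 74.924 mm ≈ 74.9 mm.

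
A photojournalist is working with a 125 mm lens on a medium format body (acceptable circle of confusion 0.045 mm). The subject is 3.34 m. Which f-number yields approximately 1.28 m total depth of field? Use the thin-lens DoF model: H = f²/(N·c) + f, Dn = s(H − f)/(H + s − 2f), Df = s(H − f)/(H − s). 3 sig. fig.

Write h = H − f = f²/(N·c). The thin-lens limits are Dn = s·h/(h + (s−f)) and Df = s·h/(h − (s−f)), so DoF = Df − Dn = 2·s·(s−f)·h / (h² − (s−f)²).
That is a quadratic in h: DoF·h² − 2·s·(s−f)·h − DoF·(s−f)² = 0 ⇒ h = (s−f)·(s + √(s² + DoF²)) / DoF = 3215 × (3340 + √(3340² + 1280²)) / 1280 = 3215 × (3340 + 3576.87) / 1280 ≈ 17373 mm.
Then N = f²/(c·h) = 125² / (0.045 × 17373) = 15625 / 781.80 ≈ 20.

f/20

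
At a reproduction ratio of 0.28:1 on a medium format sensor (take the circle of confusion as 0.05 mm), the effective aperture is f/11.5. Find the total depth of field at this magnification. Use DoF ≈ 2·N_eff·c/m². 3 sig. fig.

At magnification m, DoF ≈ 2·N_eff·c/m² = 2 × 11.5 × 0.05 / 0.28² = 1.15 / 0.0784 ≈ 14.7 mm.

14.7 mm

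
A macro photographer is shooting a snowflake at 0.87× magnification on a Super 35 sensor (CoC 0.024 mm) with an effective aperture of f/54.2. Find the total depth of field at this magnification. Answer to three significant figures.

3.44 mm

At magnification m, DoF ≈ 2·N_eff·c/m² = 2 × 54.2 × 0.024 / 0.87² = 2.602 / 0.7569 ≈ 3.44 mm.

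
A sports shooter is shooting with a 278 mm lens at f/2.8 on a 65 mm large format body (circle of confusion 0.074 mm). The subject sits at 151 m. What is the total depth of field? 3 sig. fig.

Hyperfocal distance H = f²/(N·c) + f = 278²/(2.8 × 0.074) + 278 = 77284/0.2072 + 278 ≈ 373270.3 mm ≈ 373.3 m.
Near limit Dn = s·(H − f)/(H + s − 2f) = 151000 × (373270.3 − 278) / (373270.3 + 151000 − 2 × 278) = 151000 × 372992.3 / 523714.3 ≈ 107543 mm.
Far limit Df = s·(H − f)/(H − s) = 151000 × (373270.3 − 278) / (373270.3 − 151000) = 151000 × 372992.3 / 222270.3 ≈ 253393 mm.
Depth of field = Df − Dn = 253393 − 107543 ≈ 145850 mm ≈ 146 m.

146 m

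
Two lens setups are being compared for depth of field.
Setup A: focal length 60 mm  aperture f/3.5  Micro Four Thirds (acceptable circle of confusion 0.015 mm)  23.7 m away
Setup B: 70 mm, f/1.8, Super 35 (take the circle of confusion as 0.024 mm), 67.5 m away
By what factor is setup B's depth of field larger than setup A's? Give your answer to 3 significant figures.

Setup A: H = 60²/(3.5×0.015) + 60 ≈ 68631.4 mm; DoF = Df − Dn = 36169 − 17624 ≈ 18545 mm.
Setup B: H = 70²/(1.8×0.024) + 70 ≈ 113495.9 mm; DoF = Df − Dn = 166455 − 42333 ≈ 124122 mm.
Ratio = 124122 / 18545 ≈ 6.69.

6.69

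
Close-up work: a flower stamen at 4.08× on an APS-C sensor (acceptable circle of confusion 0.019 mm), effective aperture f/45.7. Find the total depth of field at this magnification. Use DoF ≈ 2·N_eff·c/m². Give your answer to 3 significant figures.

0.104 mm

At magnification m, DoF ≈ 2·N_eff·c/m² = 2 × 45.7 × 0.019 / 4.08² = 1.737 / 16.65 ≈ 0.104 mm.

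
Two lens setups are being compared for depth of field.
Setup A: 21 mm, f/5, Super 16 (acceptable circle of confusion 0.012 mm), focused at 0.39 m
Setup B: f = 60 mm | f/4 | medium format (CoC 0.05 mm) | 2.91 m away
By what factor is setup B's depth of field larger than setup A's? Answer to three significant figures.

Setup A: H = 21²/(5×0.012) + 21 ≈ 7371.0 mm; DoF = Df − Dn = 410.615 − 371.356 ≈ 39.259 mm.
Setup B: H = 60²/(4×0.05) + 60 ≈ 18060.0 mm; DoF = Df − Dn = 3457.43 − 2512.23 ≈ 945.20 mm.
Ratio = 945.20 / 39.259 ≈ 24.1.

24.1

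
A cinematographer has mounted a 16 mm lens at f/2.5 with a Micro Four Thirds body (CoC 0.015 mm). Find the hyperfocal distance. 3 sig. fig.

Hyperfocal distance H = f²/(N·c) + f = 16²/(2.5 × 0.015) + 16 = 256/0.0375 + 16 ≈ 6842.7 mm ≈ 6.84 m.

6.84 m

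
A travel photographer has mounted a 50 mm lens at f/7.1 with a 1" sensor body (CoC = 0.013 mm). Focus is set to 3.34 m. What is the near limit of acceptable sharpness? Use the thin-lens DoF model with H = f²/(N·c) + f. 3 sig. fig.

2.98 m

Hyperfocal distance H = f²/(N·c) + f = 50²/(7.1 × 0.013) + 50 = 2500/0.0923 + 50 ≈ 27135.6 mm ≈ 27.14 m.
Near limit Dn = s·(H − f)/(H + s − 2f) = 3340 × (27135.6 − 50) / (27135.6 + 3340 − 2 × 50) = 3340 × 27085.6 / 30375.6 ≈ 2978.2 mm ≈ 2.98 m.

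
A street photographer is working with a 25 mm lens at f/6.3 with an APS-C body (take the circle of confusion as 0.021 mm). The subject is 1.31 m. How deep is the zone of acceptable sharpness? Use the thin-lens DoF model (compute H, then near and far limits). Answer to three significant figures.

Hyperfocal distance H = f²/(N·c) + f = 25²/(6.3 × 0.021) + 25 = 625/0.1323 + 25 ≈ 4749.1 mm ≈ 4.749 m.
Near limit Dn = s·(H − f)/(H + s − 2f) = 1310 × (4749.1 − 25) / (4749.1 + 1310 − 2 × 25) = 1310 × 4724.1 / 6009.1 ≈ 1029.87 mm.
Far limit Df = s·(H − f)/(H − s) = 1310 × (4749.1 − 25) / (4749.1 − 1310) = 1310 × 4724.1 / 3439.1 ≈ 1799.47 mm.
Depth of field = Df − Dn = 1799.47 − 1029.87 ≈ 769.60 mm ≈ 0.770 m.

0.770 m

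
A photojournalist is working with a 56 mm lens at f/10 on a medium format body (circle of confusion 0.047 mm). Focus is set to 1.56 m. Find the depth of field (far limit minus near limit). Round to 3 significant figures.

Hyperfocal distance H = f²/(N·c) + f = 56²/(10 × 0.047) + 56 = 3136/0.47 + 56 ≈ 6728.3 mm ≈ 6.728 m.
Near limit Dn = s·(H − f)/(H + s − 2f) = 1560 × (6728.3 − 56) / (6728.3 + 1560 − 2 × 56) = 1560 × 6672.3 / 8176.3 ≈ 1273.05 mm.
Far limit Df = s·(H − f)/(H − s) = 1560 × (6728.3 − 56) / (6728.3 − 1560) = 1560 × 6672.3 / 5168.3 ≈ 2013.96 mm.
Depth of field = Df − Dn = 2013.96 − 1273.05 ≈ 740.91 mm ≈ 0.741 m.

0.741 m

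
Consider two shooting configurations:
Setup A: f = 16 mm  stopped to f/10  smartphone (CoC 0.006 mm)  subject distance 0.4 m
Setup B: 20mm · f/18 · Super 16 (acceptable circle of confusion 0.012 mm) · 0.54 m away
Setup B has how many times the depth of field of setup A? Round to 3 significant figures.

4.54

Setup A: H = 16²/(10×0.006) + 16 ≈ 4282.7 mm; DoF = Df − Dn = 439.560 − 366.972 ≈ 72.588 mm.
Setup B: H = 20²/(18×0.012) + 20 ≈ 1871.9 mm; DoF = Df − Dn = 750.83 − 421.61 ≈ 329.22 mm.
Ratio = 329.22 / 72.588 ≈ 4.54.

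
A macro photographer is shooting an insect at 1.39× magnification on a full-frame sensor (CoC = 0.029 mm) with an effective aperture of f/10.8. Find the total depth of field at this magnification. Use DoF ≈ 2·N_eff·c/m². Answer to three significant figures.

At magnification m, DoF ≈ 2·N_eff·c/m² = 2 × 10.8 × 0.029 / 1.39² = 0.6264 / 1.932 ≈ 0.324 mm.

0.324 mm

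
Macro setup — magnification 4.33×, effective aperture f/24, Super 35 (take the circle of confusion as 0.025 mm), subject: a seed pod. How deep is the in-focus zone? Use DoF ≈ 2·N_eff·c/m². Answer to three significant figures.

At magnification m, DoF ≈ 2·N_eff·c/m² = 2 × 24 × 0.025 / 4.33² = 1.2 / 18.75 ≈ 0.064 mm.

0.0640 mm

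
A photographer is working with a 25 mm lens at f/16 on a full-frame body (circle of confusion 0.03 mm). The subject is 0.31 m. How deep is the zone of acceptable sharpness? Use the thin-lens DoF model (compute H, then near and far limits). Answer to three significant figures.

Hyperfocal distance H = f²/(N·c) + f = 25²/(16 × 0.03) + 25 = 625/0.48 + 25 ≈ 1327.1 mm ≈ 1.327 m.
Near limit Dn = s·(H − f)/(H + s − 2f) = 310 × (1327.1 − 25) / (1327.1 + 310 − 2 × 25) = 310 × 1302.1 / 1587.1 ≈ 254.33 mm.
Far limit Df = s·(H − f)/(H − s) = 310 × (1327.1 − 25) / (1327.1 − 310) = 310 × 1302.1 / 1017.1 ≈ 396.87 mm.
Depth of field = Df − Dn = 396.87 − 254.33 ≈ 142.54 mm.

143 mm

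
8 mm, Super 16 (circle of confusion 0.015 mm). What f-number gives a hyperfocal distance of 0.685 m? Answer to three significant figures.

f/6.30

Rearrange H = f²/(N·c) + f for N: N = f² / ((H − f)·c).
N = 8² / ((685 − 8) × 0.015) = 64 / 10.15 ≈ 6.30.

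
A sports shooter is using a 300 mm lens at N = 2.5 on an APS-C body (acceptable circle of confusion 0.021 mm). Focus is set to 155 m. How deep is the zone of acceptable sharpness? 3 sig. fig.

Hyperfocal distance H = f²/(N·c) + f = 300²/(2.5 × 0.021) + 300 = 90000/0.0525 + 300 ≈ 1714585.7 mm ≈ 1715 m.
Near limit Dn = s·(H − f)/(H + s − 2f) = 155000 × (1714585.7 − 300) / (1714585.7 + 155000 − 2 × 300) = 155000 × 1714285.7 / 1868985.7 ≈ 142170 mm.
Far limit Df = s·(H − f)/(H − s) = 155000 × (1714585.7 − 300) / (1714585.7 − 155000) = 155000 × 1714285.7 / 1559585.7 ≈ 170375 mm.
Depth of field = Df − Dn = 170375 − 142170 ≈ 28205 mm ≈ 28.2 m.

28.2 m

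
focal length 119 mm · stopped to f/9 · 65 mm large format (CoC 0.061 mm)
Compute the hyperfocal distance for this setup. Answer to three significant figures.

Hyperfocal distance H = f²/(N·c) + f = 119²/(9 × 0.061) + 119 = 14161/0.549 + 119 ≈ 25913.2 mm ≈ 25.9 m.

25.9 m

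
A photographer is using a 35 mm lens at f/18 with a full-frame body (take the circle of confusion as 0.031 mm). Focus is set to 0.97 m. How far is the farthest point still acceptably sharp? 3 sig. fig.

Hyperfocal distance H = f²/(N·c) + f = 35²/(18 × 0.031) + 35 = 1225/0.558 + 35 ≈ 2230.3 mm ≈ 2.230 m.
Far limit Df = s·(H − f)/(H − s) = 970 × (2230.3 − 35) / (2230.3 − 970) = 970 × 2195.3 / 1260.3 ≈ 1689.6 mm ≈ 1.69 m.

1.69 m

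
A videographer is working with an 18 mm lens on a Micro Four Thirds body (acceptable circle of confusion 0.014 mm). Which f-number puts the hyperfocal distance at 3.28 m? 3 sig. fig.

Rearrange H = f²/(N·c) + f for N: N = f² / ((H − f)·c).
N = 18² / ((3280 − 18) × 0.014) = 324 / 45.67 ≈ 7.09.

f/7.09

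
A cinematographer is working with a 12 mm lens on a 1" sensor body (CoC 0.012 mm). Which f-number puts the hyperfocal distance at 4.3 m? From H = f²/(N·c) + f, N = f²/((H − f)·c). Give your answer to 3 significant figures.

f/2.80

Rearrange H = f²/(N·c) + f for N: N = f² / ((H − f)·c).
N = 12² / ((4300 − 12) × 0.012) = 144 / 51.46 ≈ 2.80.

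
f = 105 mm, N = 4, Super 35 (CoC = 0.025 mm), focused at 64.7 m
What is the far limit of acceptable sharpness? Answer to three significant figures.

156 m

Hyperfocal distance H = f²/(N·c) + f = 105²/(4 × 0.025) + 105 = 11025/0.1 + 105 ≈ 110355.0 mm ≈ 110.4 m.
Far limit Df = s·(H − f)/(H − s) = 64700 × (110355.0 − 105) / (110355.0 − 64700) = 64700 × 110250.0 / 45655.0 ≈ 156241 mm ≈ 156 m.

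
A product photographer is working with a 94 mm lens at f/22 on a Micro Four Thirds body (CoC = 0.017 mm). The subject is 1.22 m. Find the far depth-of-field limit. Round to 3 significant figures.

Hyperfocal distance H = f²/(N·c) + f = 94²/(22 × 0.017) + 94 = 8836/0.374 + 94 ≈ 23719.7 mm ≈ 23.72 m.
Far limit Df = s·(H − f)/(H − s) = 1220 × (23719.7 − 94) / (23719.7 − 1220) = 1220 × 23625.7 / 22499.7 ≈ 1281.1 mm ≈ 1.28 m.

1.28 m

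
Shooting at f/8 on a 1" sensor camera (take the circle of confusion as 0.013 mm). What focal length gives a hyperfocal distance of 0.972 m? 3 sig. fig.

10.0 mm

From H = f²/(N·c) + f, with f ≪ H: f ≈ √(H·N·c) = √(972 × 8 × 0.013) = √101.09 ≈ 10.05 mm.
Exact: f² + N·c·f − N·c·H = 0 ⇒ f = (−N·c + √((N·c)² + 4·N·c·H))/2 = (−0.104 + √404.36)/2 ≈ 10.002 mm ≈ 10.0 mm.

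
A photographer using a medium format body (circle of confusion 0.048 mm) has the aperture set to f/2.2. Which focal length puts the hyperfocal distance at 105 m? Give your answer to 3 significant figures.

From H = f²/(N·c) + f, with f ≪ H: f ≈ √(H·N·c) = √(105000 × 2.2 × 0.048) = √11088 ≈ 105.3 mm.
The +f correction barely moves this — solving exactly, f² + N·c·f − N·c·H = 0 ⇒ f = (−N·c + √((N·c)² + 4·N·c·H))/2 = (−0.1056 + √44352)/2 ≈ 105.25 mm, so f ≈ 105 mm.

105 mm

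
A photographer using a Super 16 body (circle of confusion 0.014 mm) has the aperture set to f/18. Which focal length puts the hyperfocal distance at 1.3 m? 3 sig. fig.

18.0 mm

From H = f²/(N·c) + f, with f ≪ H: f ≈ √(H·N·c) = √(1300 × 18 × 0.014) = √327.60 ≈ 18.10 mm.
Exact: f² + N·c·f − N·c·H = 0 ⇒ f = (−N·c + √((N·c)² + 4·N·c·H))/2 = (−0.252 + √1310.5)/2 ≈ 17.974 mm ≈ 18.0 mm.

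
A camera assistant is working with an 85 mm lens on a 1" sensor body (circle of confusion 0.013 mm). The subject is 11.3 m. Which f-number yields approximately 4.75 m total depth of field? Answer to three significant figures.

Write h = H − f = f²/(N·c). The thin-lens limits are Dn = s·h/(h + (s−f)) and Df = s·h/(h − (s−f)), so DoF = Df − Dn = 2·s·(s−f)·h / (h² − (s−f)²).
That is a quadratic in h: DoF·h² − 2·s·(s−f)·h − DoF·(s−f)² = 0 ⇒ h = (s−f)·(s + √(s² + DoF²)) / DoF = 11215 × (11300 + √(11300² + 4750²)) / 4750 = 11215 × (11300 + 12257.8) / 4750 ≈ 55621 mm.
Then N = f²/(c·h) = 85² / (0.013 × 55621) = 7225 / 723.07 ≈ 9.99.

f/9.99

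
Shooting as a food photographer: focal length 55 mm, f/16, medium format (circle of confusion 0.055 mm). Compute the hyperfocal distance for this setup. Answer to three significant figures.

Hyperfocal distance H = f²/(N·c) + f = 55²/(16 × 0.055) + 55 = 3025/0.88 + 55 ≈ 3492.5 mm ≈ 3.49 m.

3.49 m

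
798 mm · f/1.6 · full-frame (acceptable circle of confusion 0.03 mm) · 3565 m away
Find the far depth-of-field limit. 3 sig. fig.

Hyperfocal distance H = f²/(N·c) + f = 798²/(1.6 × 0.03) + 798 = 636804/0.048 + 798 ≈ 13267548.0 mm ≈ 13268 m.
Far limit Df = s·(H − f)/(H − s) = 3565000 × (13267548.0 − 798) / (13267548.0 − 3565000) = 3565000 × 13266750.0 / 9702548.0 ≈ 4874592 mm ≈ 4870 m.

4870 m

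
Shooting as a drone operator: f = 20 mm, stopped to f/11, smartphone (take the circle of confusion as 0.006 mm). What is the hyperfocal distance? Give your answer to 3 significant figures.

6.08 m

Hyperfocal distance H = f²/(N·c) + f = 20²/(11 × 0.006) + 20 = 400/0.066 + 20 ≈ 6080.6 mm ≈ 6.08 m.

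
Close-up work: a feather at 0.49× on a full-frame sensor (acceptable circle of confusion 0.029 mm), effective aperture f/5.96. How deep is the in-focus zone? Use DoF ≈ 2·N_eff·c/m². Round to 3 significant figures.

1.44 mm

At magnification m, DoF ≈ 2·N_eff·c/m² = 2 × 5.96 × 0.029 / 0.49² = 0.3457 / 0.2401 ≈ 1.44 mm.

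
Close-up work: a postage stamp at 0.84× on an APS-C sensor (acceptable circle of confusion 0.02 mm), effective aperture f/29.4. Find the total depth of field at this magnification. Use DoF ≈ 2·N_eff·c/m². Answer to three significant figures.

1.67 mm

At magnification m, DoF ≈ 2·N_eff·c/m² = 2 × 29.4 × 0.02 / 0.84² = 1.176 / 0.7056 ≈ 1.67 mm.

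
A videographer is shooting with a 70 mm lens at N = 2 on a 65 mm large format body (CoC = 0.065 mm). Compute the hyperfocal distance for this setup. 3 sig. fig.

Hyperfocal distance H = f²/(N·c) + f = 70²/(2 × 0.065) + 70 = 4900/0.13 + 70 ≈ 37762.3 mm ≈ 37.8 m.

37.8 m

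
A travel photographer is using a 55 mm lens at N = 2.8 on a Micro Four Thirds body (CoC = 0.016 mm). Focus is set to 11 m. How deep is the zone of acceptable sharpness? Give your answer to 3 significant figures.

3.66 m

Hyperfocal distance H = f²/(N·c) + f = 55²/(2.8 × 0.016) + 55 = 3025/0.0448 + 55 ≈ 67577.3 mm ≈ 67.58 m.
Near limit Dn = s·(H − f)/(H + s − 2f) = 11000 × (67577.3 − 55) / (67577.3 + 11000 − 2 × 55) = 11000 × 67522.3 / 78467.3 ≈ 9465.7 mm.
Far limit Df = s·(H − f)/(H − s) = 11000 × (67577.3 − 55) / (67577.3 − 11000) = 11000 × 67522.3 / 56577.3 ≈ 13128.0 mm.
Depth of field = Df − Dn = 13128.0 − 9465.7 ≈ 3662.3 mm ≈ 3.66 m.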